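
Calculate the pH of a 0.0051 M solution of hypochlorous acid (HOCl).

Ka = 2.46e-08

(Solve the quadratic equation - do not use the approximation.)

x² + Ka×x - Ka×C = 0. Using quadratic formula: [H⁺] = 1.1189e-05

pH = 4.95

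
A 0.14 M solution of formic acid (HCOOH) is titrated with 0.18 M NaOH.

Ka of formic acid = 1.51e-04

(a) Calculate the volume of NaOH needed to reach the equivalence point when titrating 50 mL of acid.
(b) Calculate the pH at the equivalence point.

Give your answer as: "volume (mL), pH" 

moles acid = 0.14 × 50/1000 = 0.007 mol; V_base = moles/0.18 × 1000 = 38.9 mL. At equivalence only the conjugate base is present: [A⁻] = 0.007/0.089 = 7.8750e-02 M. Kb = Kw/Ka = 6.62e-11; [OH⁻] = √(Kb × [A⁻]) = 2.2837e-06; pOH = 5.64; pH = 14 - pOH = 8.36.

V = 38.9 mL, pH = 8.36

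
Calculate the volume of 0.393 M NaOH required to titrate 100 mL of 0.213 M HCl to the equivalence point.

At equivalence: moles acid = moles base. moles HCl = 0.213 × 100/1000 = 0.0213 mol. V_base = moles / 0.393 × 1000 = 54.2 mL.

V_{base} = 54.2 mL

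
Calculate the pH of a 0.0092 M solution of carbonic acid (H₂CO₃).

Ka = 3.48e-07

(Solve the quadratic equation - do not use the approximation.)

x² + Ka×x - Ka×C = 0. Using quadratic formula: [H⁺] = 5.6409e-05

pH = 4.25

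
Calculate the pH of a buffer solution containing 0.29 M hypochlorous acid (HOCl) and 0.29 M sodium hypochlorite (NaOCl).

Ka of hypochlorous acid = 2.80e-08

pKa = -log(2.80e-08) = 7.55. pH = pKa + log([A⁻]/[HA]) = 7.55 + log(0.29/0.29)

pH = 7.55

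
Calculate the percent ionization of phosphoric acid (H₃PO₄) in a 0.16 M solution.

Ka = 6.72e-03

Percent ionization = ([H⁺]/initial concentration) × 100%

Using Ka equilibrium: x² + Ka×x - Ka×C = 0. Solving: [H⁺] = 2.9602e-02. Percent = (2.9602e-02/0.16) × 100

Percent ionization = 18.5%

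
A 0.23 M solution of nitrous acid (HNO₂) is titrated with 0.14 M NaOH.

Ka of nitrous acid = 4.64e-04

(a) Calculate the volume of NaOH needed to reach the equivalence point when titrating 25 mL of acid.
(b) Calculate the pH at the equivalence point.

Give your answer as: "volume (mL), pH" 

moles acid = 0.23 × 25/1000 = 0.00575 mol; V_base = moles/0.14 × 1000 = 41.1 mL. At equivalence only the conjugate base is present: [A⁻] = 0.00575/0.066 = 8.7027e-02 M. Kb = Kw/Ka = 2.16e-11; [OH⁻] = √(Kb × [A⁻]) = 1.3695e-06; pOH = 5.86; pH = 14 - pOH = 8.14.

V = 41.1 mL, pH = 8.14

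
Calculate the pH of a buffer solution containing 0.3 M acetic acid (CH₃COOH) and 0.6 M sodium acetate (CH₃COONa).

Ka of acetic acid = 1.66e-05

pKa = -log(1.66e-05) = 4.78. pH = pKa + log([A⁻]/[HA]) = 4.78 + log(0.6/0.3)

pH = 5.08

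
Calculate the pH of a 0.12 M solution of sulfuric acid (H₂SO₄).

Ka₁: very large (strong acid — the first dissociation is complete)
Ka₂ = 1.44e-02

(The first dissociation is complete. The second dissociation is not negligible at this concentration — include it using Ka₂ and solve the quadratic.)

First dissociation is complete: [H⁺]₀ = [HSO₄⁻]₀ = C = 0.12 M. Second dissociation HSO₄⁻ ⇌ H⁺ + SO₄²⁻: let x = [SO₄²⁻]. Ka₂ = (C + x)·x / (C − x) = 1.44e-02 → x² + (C + Ka₂)·x − Ka₂·C = 0 → x² + 0.13440·x − 1.728e-03 = 0. x = (−0.13440 + √(0.13440² + 4 × 1.728e-03)) / 2 = 1.1818e-02 M. [H⁺] = C + x = 0.12 + 1.1818e-02 = 1.3182e-01 M. pH = -log(1.3182e-01) = 0.88.

pH = 0.88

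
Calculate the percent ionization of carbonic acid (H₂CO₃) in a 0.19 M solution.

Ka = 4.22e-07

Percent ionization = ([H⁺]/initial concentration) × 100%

Using Ka equilibrium: x² + Ka×x - Ka×C = 0. Solving: [H⁺] = 2.8295e-04. Percent = (2.8295e-04/0.19) × 100

Percent ionization = 0.149%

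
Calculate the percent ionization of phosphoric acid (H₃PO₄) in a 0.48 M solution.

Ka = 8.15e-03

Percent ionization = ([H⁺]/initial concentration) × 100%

Using Ka equilibrium: x² + Ka×x - Ka×C = 0. Solving: [H⁺] = 5.8604e-02. Percent = (5.8604e-02/0.48) × 100

Percent ionization = 12.2%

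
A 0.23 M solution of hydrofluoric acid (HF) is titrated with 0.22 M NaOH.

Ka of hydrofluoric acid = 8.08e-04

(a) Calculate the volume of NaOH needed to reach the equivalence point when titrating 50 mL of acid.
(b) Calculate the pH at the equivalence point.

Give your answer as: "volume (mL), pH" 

moles acid = 0.23 × 50/1000 = 0.0115 mol; V_base = moles/0.22 × 1000 = 52.3 mL. At equivalence only the conjugate base is present: [A⁻] = 0.0115/0.102 = 1.1244e-01 M. Kb = Kw/Ka = 1.24e-11; [OH⁻] = √(Kb × [A⁻]) = 1.1797e-06; pOH = 5.93; pH = 14 - pOH = 8.07.

V = 52.3 mL, pH = 8.07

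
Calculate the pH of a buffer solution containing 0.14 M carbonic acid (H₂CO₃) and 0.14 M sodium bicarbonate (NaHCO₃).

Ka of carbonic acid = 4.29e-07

pKa = -log(4.29e-07) = 6.37. pH = pKa + log([A⁻]/[HA]) = 6.37 + log(0.14/0.14)

pH = 6.37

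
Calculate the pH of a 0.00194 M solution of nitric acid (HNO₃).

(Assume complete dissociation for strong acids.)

[H⁺] = 0.00194 M for strong acid. pH = -log[H⁺] = -log(0.00194)

pH = 2.71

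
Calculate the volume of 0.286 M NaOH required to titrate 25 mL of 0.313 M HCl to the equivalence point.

At equivalence: moles acid = moles base. moles HCl = 0.313 × 25/1000 = 0.007825 mol. V_base = moles / 0.286 × 1000 = 27.4 mL.

V_{base} = 27.4 mL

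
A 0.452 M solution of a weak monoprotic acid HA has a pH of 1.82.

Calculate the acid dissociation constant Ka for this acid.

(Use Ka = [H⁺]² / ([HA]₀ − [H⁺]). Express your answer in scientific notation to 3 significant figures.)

[H⁺] = 10^(−pH) = 10^(−1.82) = 1.514e-02 M. For HA ⇌ H⁺ + A⁻, Ka = [H⁺][A⁻]/[HA] = [H⁺]² / ([HA]₀ − [H⁺]) = (1.514e-02)² / (0.452 − 1.514e-02) = 5.24e-04.

K_a = 5.24e-04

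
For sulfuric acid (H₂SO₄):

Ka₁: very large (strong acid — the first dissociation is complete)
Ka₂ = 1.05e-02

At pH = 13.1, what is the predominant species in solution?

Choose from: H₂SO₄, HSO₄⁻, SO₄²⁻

The first dissociation is complete, so H₂SO₄ itself is never the predominant species in water; pKa₂ = -log(1.05e-02) = 1.98. For a polyprotic acid the predominant species crosses at each pKa: below pKa_n the protonated form dominates, above it the deprotonated form does. At pH = 13.1, the predominant species is SO₄²⁻.

SO₄²⁻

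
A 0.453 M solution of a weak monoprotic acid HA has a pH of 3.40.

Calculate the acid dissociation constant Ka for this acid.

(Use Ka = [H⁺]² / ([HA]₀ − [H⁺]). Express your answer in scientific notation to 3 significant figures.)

[H⁺] = 10^(−pH) = 10^(−3.40) = 3.981e-04 M. For HA ⇌ H⁺ + A⁻, Ka = [H⁺][A⁻]/[HA] = [H⁺]² / ([HA]₀ − [H⁺]) = (3.981e-04)² / (0.453 − 3.981e-04) = 3.50e-07.

K_a = 3.50e-07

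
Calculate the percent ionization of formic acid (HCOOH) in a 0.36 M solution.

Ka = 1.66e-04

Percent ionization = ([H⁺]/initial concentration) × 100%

Using Ka equilibrium: x² + Ka×x - Ka×C = 0. Solving: [H⁺] = 7.6479e-03. Percent = (7.6479e-03/0.36) × 100

Percent ionization = 2.12%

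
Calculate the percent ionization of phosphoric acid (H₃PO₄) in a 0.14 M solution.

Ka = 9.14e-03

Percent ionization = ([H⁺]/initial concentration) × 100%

Using Ka equilibrium: x² + Ka×x - Ka×C = 0. Solving: [H⁺] = 3.1492e-02. Percent = (3.1492e-02/0.14) × 100

Percent ionization = 22.5%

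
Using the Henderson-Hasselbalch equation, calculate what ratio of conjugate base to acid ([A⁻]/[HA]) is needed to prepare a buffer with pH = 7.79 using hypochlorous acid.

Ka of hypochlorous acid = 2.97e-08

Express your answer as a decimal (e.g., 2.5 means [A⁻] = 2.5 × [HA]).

pKa = -log(2.97e-08) = 7.5272. pH = pKa + log([A⁻]/[HA]), so log([A⁻]/[HA]) = pH − pKa = 7.79 − 7.5272 = 0.2628. [A⁻]/[HA] = 10^(0.2628) = 1.83

[A⁻]/[HA] = 1.83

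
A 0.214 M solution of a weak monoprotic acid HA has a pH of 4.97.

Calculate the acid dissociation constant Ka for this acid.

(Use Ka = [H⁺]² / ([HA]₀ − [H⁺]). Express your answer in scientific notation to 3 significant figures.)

[H⁺] = 10^(−pH) = 10^(−4.97) = 1.072e-05 M. For HA ⇌ H⁺ + A⁻, Ka = [H⁺][A⁻]/[HA] = [H⁺]² / ([HA]₀ − [H⁺]) = (1.072e-05)² / (0.214 − 1.072e-05) = 5.37e-10.

K_a = 5.37e-10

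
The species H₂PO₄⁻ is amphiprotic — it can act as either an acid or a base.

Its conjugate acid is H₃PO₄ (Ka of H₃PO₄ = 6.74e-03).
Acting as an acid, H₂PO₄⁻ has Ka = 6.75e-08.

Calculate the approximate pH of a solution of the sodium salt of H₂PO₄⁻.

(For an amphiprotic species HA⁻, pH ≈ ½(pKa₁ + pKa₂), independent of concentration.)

pKa₁ = -log(6.74e-03) = 2.17; pKa₂ = -log(6.75e-08) = 7.17. For an amphiprotic species, pH ≈ ½(pKa₁ + pKa₂) = ½(2.17 + 7.17) = 4.67.

pH = 4.67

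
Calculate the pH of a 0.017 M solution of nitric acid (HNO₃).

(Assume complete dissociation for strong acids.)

[H⁺] = 0.017 M for strong acid. pH = -log[H⁺] = -log(0.017)

pH = 1.77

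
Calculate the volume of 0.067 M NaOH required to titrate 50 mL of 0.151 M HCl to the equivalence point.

At equivalence: moles acid = moles base. moles HCl = 0.151 × 50/1000 = 0.00755 mol. V_base = moles / 0.067 × 1000 = 112.7 mL.

V_{base} = 112.7 mL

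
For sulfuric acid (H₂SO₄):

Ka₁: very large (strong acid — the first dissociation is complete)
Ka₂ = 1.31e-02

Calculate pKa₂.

pKa₂ = -log(Ka₂) = -log(1.31e-02) = 1.88.

pK_{a2} = 1.88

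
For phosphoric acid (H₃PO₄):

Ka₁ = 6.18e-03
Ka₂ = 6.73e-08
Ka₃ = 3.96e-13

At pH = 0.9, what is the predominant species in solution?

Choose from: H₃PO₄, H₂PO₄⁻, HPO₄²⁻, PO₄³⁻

pKa₁ = 2.21, pKa₂ = 7.17, pKa₃ = 12.40. For a polyprotic acid the predominant species crosses at each pKa: below pKa_n the protonated form dominates, above it the deprotonated form does. At pH = 0.9, the predominant species is H₃PO₄.

H₃PO₄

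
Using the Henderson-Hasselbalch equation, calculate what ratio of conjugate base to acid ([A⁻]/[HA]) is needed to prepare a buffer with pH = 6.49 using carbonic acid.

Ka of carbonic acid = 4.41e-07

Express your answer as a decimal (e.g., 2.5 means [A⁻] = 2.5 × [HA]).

pKa = -log(4.41e-07) = 6.3556. pH = pKa + log([A⁻]/[HA]), so log([A⁻]/[HA]) = pH − pKa = 6.49 − 6.3556 = 0.1344. [A⁻]/[HA] = 10^(0.1344) = 1.36

[A⁻]/[HA] = 1.36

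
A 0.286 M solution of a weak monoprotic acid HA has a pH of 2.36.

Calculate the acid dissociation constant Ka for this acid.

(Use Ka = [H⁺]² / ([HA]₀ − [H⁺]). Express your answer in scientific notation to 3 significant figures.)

[H⁺] = 10^(−pH) = 10^(−2.36) = 4.365e-03 M. For HA ⇌ H⁺ + A⁻, Ka = [H⁺][A⁻]/[HA] = [H⁺]² / ([HA]₀ − [H⁺]) = (4.365e-03)² / (0.286 − 4.365e-03) = 6.77e-05.

K_a = 6.77e-05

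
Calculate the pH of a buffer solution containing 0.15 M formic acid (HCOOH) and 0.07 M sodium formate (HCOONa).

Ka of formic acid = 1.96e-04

pKa = -log(1.96e-04) = 3.71. pH = pKa + log([A⁻]/[HA]) = 3.71 + log(0.07/0.15)

pH = 3.38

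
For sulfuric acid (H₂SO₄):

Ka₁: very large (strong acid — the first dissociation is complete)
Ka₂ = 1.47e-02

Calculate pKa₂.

pKa₂ = -log(Ka₂) = -log(1.47e-02) = 1.83.

pK_{a2} = 1.83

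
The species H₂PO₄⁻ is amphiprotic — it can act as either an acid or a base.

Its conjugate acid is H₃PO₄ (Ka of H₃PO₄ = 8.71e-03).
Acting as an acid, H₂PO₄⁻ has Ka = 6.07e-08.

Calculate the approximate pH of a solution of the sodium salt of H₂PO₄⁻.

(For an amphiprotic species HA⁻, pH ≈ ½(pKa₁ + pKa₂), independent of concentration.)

pKa₁ = -log(8.71e-03) = 2.06; pKa₂ = -log(6.07e-08) = 7.22. For an amphiprotic species, pH ≈ ½(pKa₁ + pKa₂) = ½(2.06 + 7.22) = 4.64.

pH = 4.64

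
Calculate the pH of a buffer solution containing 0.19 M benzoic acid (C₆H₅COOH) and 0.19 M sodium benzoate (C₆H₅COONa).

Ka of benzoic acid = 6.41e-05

pKa = -log(6.41e-05) = 4.19. pH = pKa + log([A⁻]/[HA]) = 4.19 + log(0.19/0.19)

pH = 4.19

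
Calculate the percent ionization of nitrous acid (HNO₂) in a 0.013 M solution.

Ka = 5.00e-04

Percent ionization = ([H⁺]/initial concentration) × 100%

Using Ka equilibrium: x² + Ka×x - Ka×C = 0. Solving: [H⁺] = 2.3117e-03. Percent = (2.3117e-03/0.013) × 100

Percent ionization = 17.8%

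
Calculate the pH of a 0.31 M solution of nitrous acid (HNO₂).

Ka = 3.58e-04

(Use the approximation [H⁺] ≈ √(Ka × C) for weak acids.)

[H⁺] = √(Ka × C) = √(3.58e-04 × 0.31) = 1.0535e-02. pH = -log(1.0535e-02)

pH = 1.98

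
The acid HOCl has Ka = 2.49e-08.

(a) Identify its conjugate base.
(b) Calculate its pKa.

(a) The conjugate base is formed by removing one H⁺ from HOCl, giving OCl⁻. (b) pKa = -log(Ka) = -log(2.49e-08) = 7.60.

Conjugate base: OCl⁻; pK_a = 7.60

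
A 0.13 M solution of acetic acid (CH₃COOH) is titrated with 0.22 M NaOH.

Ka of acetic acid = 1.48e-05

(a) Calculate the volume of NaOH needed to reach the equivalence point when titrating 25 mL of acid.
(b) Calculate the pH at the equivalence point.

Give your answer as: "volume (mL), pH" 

moles acid = 0.13 × 25/1000 = 0.00325 mol; V_base = moles/0.22 × 1000 = 14.8 mL. At equivalence only the conjugate base is present: [A⁻] = 0.00325/0.040 = 8.1714e-02 M. Kb = Kw/Ka = 6.76e-10; [OH⁻] = √(Kb × [A⁻]) = 7.4305e-06; pOH = 5.13; pH = 14 - pOH = 8.87.

V = 14.8 mL, pH = 8.87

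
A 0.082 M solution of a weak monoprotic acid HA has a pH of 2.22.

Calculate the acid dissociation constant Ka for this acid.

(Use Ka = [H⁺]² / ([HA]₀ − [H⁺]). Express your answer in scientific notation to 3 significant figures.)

[H⁺] = 10^(−pH) = 10^(−2.22) = 6.026e-03 M. For HA ⇌ H⁺ + A⁻, Ka = [H⁺][A⁻]/[HA] = [H⁺]² / ([HA]₀ − [H⁺]) = (6.026e-03)² / (0.082 − 6.026e-03) = 4.78e-04.

K_a = 4.78e-04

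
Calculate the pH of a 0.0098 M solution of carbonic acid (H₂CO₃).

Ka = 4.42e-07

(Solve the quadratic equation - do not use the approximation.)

x² + Ka×x - Ka×C = 0. Using quadratic formula: [H⁺] = 6.5594e-05

pH = 4.18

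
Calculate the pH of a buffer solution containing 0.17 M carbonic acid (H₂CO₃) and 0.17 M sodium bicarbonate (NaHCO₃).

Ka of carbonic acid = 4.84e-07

pKa = -log(4.84e-07) = 6.32. pH = pKa + log([A⁻]/[HA]) = 6.32 + log(0.17/0.17)

pH = 6.32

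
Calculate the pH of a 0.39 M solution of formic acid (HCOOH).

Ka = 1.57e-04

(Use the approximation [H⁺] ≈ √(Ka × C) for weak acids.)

[H⁺] = √(Ka × C) = √(1.57e-04 × 0.39) = 7.8250e-03. pH = -log(7.8250e-03)

pH = 2.11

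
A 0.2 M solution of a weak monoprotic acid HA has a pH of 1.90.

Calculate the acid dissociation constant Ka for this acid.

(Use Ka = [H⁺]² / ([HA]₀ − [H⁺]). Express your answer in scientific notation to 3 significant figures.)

[H⁺] = 10^(−pH) = 10^(−1.90) = 1.259e-02 M. For HA ⇌ H⁺ + A⁻, Ka = [H⁺][A⁻]/[HA] = [H⁺]² / ([HA]₀ − [H⁺]) = (1.259e-02)² / (0.2 − 1.259e-02) = 8.46e-04.

K_a = 8.46e-04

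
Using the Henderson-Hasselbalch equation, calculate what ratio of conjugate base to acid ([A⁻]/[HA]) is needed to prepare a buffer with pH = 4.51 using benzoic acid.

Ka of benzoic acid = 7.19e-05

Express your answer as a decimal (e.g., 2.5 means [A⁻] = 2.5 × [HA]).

pKa = -log(7.19e-05) = 4.1433. pH = pKa + log([A⁻]/[HA]), so log([A⁻]/[HA]) = pH − pKa = 4.51 − 4.1433 = 0.3667. [A⁻]/[HA] = 10^(0.3667) = 2.33

[A⁻]/[HA] = 2.33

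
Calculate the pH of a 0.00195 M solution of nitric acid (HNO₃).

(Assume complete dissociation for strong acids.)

[H⁺] = 0.00195 M for strong acid. pH = -log[H⁺] = -log(0.00195)

pH = 2.71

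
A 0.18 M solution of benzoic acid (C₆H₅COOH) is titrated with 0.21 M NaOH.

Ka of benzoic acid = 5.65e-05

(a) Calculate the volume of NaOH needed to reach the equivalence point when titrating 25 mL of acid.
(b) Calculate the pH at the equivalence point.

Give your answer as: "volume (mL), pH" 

moles acid = 0.18 × 25/1000 = 0.0045 mol; V_base = moles/0.21 × 1000 = 21.4 mL. At equivalence only the conjugate base is present: [A⁻] = 0.0045/0.046 = 9.6923e-02 M. Kb = Kw/Ka = 1.77e-10; [OH⁻] = √(Kb × [A⁻]) = 4.1418e-06; pOH = 5.38; pH = 14 - pOH = 8.62.

V = 21.4 mL, pH = 8.62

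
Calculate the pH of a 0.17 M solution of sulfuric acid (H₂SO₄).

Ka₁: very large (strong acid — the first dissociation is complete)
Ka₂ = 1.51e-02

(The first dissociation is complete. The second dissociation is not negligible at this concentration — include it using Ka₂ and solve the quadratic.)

First dissociation is complete: [H⁺]₀ = [HSO₄⁻]₀ = C = 0.17 M. Second dissociation HSO₄⁻ ⇌ H⁺ + SO₄²⁻: let x = [SO₄²⁻]. Ka₂ = (C + x)·x / (C − x) = 1.51e-02 → x² + (C + Ka₂)·x − Ka₂·C = 0 → x² + 0.18510·x − 2.567e-03 = 0. x = (−0.18510 + √(0.18510² + 4 × 2.567e-03)) / 2 = 1.2961e-02 M. [H⁺] = C + x = 0.17 + 1.2961e-02 = 1.8296e-01 M. pH = -log(1.8296e-01) = 0.74.

pH = 0.74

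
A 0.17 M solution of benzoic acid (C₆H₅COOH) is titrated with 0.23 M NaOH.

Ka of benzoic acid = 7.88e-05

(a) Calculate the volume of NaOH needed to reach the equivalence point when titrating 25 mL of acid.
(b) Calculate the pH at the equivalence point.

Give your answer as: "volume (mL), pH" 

moles acid = 0.17 × 25/1000 = 0.00425 mol; V_base = moles/0.23 × 1000 = 18.5 mL. At equivalence only the conjugate base is present: [A⁻] = 0.00425/0.043 = 9.7750e-02 M. Kb = Kw/Ka = 1.27e-10; [OH⁻] = √(Kb × [A⁻]) = 3.5220e-06; pOH = 5.45; pH = 14 - pOH = 8.55.

V = 18.5 mL, pH = 8.55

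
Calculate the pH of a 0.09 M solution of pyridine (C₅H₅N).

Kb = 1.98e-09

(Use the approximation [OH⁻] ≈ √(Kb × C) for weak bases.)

[OH⁻] = √(Kb × C) = √(1.98e-09 × 0.09) = 1.3349e-05. pOH = 4.87, pH = 14 - pOH

pH = 9.13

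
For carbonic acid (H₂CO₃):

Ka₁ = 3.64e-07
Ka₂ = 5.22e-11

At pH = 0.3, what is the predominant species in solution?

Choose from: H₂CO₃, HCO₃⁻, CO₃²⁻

pKa₁ = 6.44, pKa₂ = 10.28. For a polyprotic acid the predominant species crosses at each pKa: below pKa_n the protonated form dominates, above it the deprotonated form does. At pH = 0.3, the predominant species is H₂CO₃.

H₂CO₃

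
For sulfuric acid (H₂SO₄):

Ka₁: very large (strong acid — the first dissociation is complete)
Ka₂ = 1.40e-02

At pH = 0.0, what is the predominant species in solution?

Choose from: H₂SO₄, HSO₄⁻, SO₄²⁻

The first dissociation is complete, so H₂SO₄ itself is never the predominant species in water; pKa₂ = -log(1.40e-02) = 1.85. For a polyprotic acid the predominant species crosses at each pKa: below pKa_n the protonated form dominates, above it the deprotonated form does. At pH = 0.0, the predominant species is HSO₄⁻.

HSO₄⁻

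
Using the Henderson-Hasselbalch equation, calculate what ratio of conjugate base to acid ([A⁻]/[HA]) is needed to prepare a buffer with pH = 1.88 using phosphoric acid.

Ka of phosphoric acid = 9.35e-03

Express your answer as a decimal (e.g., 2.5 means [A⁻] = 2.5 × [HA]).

pKa = -log(9.35e-03) = 2.0292. pH = pKa + log([A⁻]/[HA]), so log([A⁻]/[HA]) = pH − pKa = 1.88 − 2.0292 = -0.1492. [A⁻]/[HA] = 10^(-0.1492) = 0.709

[A⁻]/[HA] = 0.709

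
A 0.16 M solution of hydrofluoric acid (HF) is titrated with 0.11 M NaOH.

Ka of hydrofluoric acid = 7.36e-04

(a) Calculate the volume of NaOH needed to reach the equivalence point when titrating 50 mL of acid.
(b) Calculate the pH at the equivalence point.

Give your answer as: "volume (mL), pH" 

moles acid = 0.16 × 50/1000 = 0.008 mol; V_base = moles/0.11 × 1000 = 72.7 mL. At equivalence only the conjugate base is present: [A⁻] = 0.008/0.123 = 6.5185e-02 M. Kb = Kw/Ka = 1.36e-11; [OH⁻] = √(Kb × [A⁻]) = 9.4110e-07; pOH = 6.03; pH = 14 - pOH = 7.97.

V = 72.7 mL, pH = 7.97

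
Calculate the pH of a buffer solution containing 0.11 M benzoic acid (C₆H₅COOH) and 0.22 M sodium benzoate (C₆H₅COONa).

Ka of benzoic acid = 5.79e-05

pKa = -log(5.79e-05) = 4.24. pH = pKa + log([A⁻]/[HA]) = 4.24 + log(0.22/0.11)

pH = 4.54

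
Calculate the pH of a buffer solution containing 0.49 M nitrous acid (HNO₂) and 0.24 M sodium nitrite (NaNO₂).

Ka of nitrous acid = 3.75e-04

pKa = -log(3.75e-04) = 3.43. pH = pKa + log([A⁻]/[HA]) = 3.43 + log(0.24/0.49)

pH = 3.12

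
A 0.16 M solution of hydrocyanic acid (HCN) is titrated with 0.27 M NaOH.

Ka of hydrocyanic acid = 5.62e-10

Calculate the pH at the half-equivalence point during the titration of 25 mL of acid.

At half-equivalence [HA] = [A⁻], so Henderson-Hasselbalch gives pH = pKa = -log(5.62e-10) = 9.25.

pH = pKa = 9.25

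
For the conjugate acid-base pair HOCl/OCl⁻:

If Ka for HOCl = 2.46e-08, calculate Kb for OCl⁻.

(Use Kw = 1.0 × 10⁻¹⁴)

For a conjugate pair Ka × Kb = Kw, so Kb = Kw/Ka = 1.0 × 10⁻¹⁴ / 2.46e-08 = 4.07e-07.

K_b = 4.07e-07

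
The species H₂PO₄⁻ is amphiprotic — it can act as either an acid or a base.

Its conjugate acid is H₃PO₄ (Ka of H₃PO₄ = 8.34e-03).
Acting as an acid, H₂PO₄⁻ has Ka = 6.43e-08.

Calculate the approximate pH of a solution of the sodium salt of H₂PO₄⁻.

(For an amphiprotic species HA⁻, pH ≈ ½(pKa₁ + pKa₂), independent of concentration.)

pKa₁ = -log(8.34e-03) = 2.08; pKa₂ = -log(6.43e-08) = 7.19. For an amphiprotic species, pH ≈ ½(pKa₁ + pKa₂) = ½(2.08 + 7.19) = 4.64.

pH = 4.64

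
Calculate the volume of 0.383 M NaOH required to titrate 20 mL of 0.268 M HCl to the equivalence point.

At equivalence: moles acid = moles base. moles HCl = 0.268 × 20/1000 = 0.00536 mol. V_base = moles / 0.383 × 1000 = 14.0 mL.

V_{base} = 14.0 mL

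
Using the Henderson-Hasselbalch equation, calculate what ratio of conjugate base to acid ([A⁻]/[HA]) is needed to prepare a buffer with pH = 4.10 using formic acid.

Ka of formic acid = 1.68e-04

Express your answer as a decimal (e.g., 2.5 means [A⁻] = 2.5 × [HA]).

pKa = -log(1.68e-04) = 3.7747. pH = pKa + log([A⁻]/[HA]), so log([A⁻]/[HA]) = pH − pKa = 4.10 − 3.7747 = 0.3253. [A⁻]/[HA] = 10^(0.3253) = 2.11

[A⁻]/[HA] = 2.11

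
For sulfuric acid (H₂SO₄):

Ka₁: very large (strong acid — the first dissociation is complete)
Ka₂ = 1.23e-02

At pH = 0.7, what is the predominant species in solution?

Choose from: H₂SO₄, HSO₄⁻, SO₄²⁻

The first dissociation is complete, so H₂SO₄ itself is never the predominant species in water; pKa₂ = -log(1.23e-02) = 1.91. For a polyprotic acid the predominant species crosses at each pKa: below pKa_n the protonated form dominates, above it the deprotonated form does. At pH = 0.7, the predominant species is HSO₄⁻.

HSO₄⁻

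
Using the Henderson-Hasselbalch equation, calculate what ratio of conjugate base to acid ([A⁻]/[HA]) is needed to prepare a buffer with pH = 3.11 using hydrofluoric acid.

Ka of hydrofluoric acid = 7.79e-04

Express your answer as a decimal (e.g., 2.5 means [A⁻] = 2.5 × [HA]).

pKa = -log(7.79e-04) = 3.1085. pH = pKa + log([A⁻]/[HA]), so log([A⁻]/[HA]) = pH − pKa = 3.11 − 3.1085 = 0.0015. [A⁻]/[HA] = 10^(0.0015) = 1.00

[A⁻]/[HA] = 1.00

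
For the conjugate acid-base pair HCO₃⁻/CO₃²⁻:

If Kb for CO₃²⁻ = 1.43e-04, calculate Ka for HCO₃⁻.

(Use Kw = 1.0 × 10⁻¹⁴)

For a conjugate pair Ka × Kb = Kw, so Ka = Kw/Kb = 1.0 × 10⁻¹⁴ / 1.43e-04 = 6.99e-11.

K_a = 6.99e-11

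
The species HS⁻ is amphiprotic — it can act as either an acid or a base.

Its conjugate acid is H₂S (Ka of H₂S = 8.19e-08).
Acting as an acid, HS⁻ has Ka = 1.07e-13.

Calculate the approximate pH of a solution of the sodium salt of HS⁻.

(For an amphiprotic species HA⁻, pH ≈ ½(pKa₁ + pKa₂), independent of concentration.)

pKa₁ = -log(8.19e-08) = 7.09; pKa₂ = -log(1.07e-13) = 12.97. For an amphiprotic species, pH ≈ ½(pKa₁ + pKa₂) = ½(7.09 + 12.97) = 10.03.

pH = 10.03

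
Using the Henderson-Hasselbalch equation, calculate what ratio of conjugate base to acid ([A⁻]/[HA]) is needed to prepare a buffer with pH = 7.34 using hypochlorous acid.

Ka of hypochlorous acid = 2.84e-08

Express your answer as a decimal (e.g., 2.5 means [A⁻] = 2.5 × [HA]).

pKa = -log(2.84e-08) = 7.5467. pH = pKa + log([A⁻]/[HA]), so log([A⁻]/[HA]) = pH − pKa = 7.34 − 7.5467 = -0.2067. [A⁻]/[HA] = 10^(-0.2067) = 0.621

[A⁻]/[HA] = 0.621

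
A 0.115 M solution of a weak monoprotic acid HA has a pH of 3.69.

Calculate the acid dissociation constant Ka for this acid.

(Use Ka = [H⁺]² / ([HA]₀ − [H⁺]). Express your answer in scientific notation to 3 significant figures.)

[H⁺] = 10^(−pH) = 10^(−3.69) = 2.042e-04 M. For HA ⇌ H⁺ + A⁻, Ka = [H⁺][A⁻]/[HA] = [H⁺]² / ([HA]₀ − [H⁺]) = (2.042e-04)² / (0.115 − 2.042e-04) = 3.63e-07.

K_a = 3.63e-07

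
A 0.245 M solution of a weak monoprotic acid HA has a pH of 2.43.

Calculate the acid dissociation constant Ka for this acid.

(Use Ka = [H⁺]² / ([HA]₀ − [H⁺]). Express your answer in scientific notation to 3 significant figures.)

[H⁺] = 10^(−pH) = 10^(−2.43) = 3.715e-03 M. For HA ⇌ H⁺ + A⁻, Ka = [H⁺][A⁻]/[HA] = [H⁺]² / ([HA]₀ − [H⁺]) = (3.715e-03)² / (0.245 − 3.715e-03) = 5.72e-05.

K_a = 5.72e-05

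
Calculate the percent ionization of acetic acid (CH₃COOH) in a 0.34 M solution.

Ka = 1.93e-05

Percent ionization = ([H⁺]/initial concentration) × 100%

Using Ka equilibrium: x² + Ka×x - Ka×C = 0. Solving: [H⁺] = 2.5520e-03. Percent = (2.5520e-03/0.34) × 100

Percent ionization = 0.751%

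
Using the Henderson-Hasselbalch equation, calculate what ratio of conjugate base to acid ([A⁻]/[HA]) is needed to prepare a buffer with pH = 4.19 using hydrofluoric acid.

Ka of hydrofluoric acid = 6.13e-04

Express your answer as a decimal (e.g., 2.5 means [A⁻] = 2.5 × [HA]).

pKa = -log(6.13e-04) = 3.2125. pH = pKa + log([A⁻]/[HA]), so log([A⁻]/[HA]) = pH − pKa = 4.19 − 3.2125 = 0.9775. [A⁻]/[HA] = 10^(0.9775) = 9.49

[A⁻]/[HA] = 9.49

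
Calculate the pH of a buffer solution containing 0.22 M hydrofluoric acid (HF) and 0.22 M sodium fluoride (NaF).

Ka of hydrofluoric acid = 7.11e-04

pKa = -log(7.11e-04) = 3.15. pH = pKa + log([A⁻]/[HA]) = 3.15 + log(0.22/0.22)

pH = 3.15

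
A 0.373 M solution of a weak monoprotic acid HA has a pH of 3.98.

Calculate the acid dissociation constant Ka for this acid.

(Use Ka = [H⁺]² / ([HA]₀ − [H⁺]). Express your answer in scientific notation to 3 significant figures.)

[H⁺] = 10^(−pH) = 10^(−3.98) = 1.047e-04 M. For HA ⇌ H⁺ + A⁻, Ka = [H⁺][A⁻]/[HA] = [H⁺]² / ([HA]₀ − [H⁺]) = (1.047e-04)² / (0.373 − 1.047e-04) = 2.94e-08.

K_a = 2.94e-08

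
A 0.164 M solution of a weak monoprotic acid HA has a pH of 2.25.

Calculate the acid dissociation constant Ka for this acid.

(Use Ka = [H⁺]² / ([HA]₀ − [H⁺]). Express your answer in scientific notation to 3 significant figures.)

[H⁺] = 10^(−pH) = 10^(−2.25) = 5.623e-03 M. For HA ⇌ H⁺ + A⁻, Ka = [H⁺][A⁻]/[HA] = [H⁺]² / ([HA]₀ − [H⁺]) = (5.623e-03)² / (0.164 − 5.623e-03) = 2.00e-04.

K_a = 2.00e-04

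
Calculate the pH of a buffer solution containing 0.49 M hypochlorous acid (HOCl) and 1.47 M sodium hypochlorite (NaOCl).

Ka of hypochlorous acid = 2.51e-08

pKa = -log(2.51e-08) = 7.60. pH = pKa + log([A⁻]/[HA]) = 7.60 + log(1.47/0.49)

pH = 8.08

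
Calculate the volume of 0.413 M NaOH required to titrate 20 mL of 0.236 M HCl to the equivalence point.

At equivalence: moles acid = moles base. moles HCl = 0.236 × 20/1000 = 0.00472 mol. V_base = moles / 0.413 × 1000 = 11.4 mL.

V_{base} = 11.4 mL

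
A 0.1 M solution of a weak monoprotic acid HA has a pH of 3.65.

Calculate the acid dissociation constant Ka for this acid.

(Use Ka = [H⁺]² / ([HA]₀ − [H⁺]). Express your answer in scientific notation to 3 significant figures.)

[H⁺] = 10^(−pH) = 10^(−3.65) = 2.239e-04 M. For HA ⇌ H⁺ + A⁻, Ka = [H⁺][A⁻]/[HA] = [H⁺]² / ([HA]₀ − [H⁺]) = (2.239e-04)² / (0.1 − 2.239e-04) = 5.02e-07.

K_a = 5.02e-07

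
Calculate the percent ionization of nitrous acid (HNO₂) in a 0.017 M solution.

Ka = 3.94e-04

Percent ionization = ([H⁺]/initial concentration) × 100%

Using Ka equilibrium: x² + Ka×x - Ka×C = 0. Solving: [H⁺] = 2.3985e-03. Percent = (2.3985e-03/0.017) × 100

Percent ionization = 14.1%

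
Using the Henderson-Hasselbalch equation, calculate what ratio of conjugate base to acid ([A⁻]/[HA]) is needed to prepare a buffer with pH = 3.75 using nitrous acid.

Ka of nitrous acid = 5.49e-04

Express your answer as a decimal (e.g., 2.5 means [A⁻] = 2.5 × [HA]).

pKa = -log(5.49e-04) = 3.2604. pH = pKa + log([A⁻]/[HA]), so log([A⁻]/[HA]) = pH − pKa = 3.75 − 3.2604 = 0.4896. [A⁻]/[HA] = 10^(0.4896) = 3.09

[A⁻]/[HA] = 3.09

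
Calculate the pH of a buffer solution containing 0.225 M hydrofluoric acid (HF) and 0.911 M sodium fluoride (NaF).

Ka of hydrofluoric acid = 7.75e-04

pKa = -log(7.75e-04) = 3.11. pH = pKa + log([A⁻]/[HA]) = 3.11 + log(0.911/0.225)

pH = 3.72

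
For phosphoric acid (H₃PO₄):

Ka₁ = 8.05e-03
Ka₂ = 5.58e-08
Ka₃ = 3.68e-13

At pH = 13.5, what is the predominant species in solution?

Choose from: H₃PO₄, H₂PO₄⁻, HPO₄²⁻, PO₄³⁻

pKa₁ = 2.09, pKa₂ = 7.25, pKa₃ = 12.43. For a polyprotic acid the predominant species crosses at each pKa: below pKa_n the protonated form dominates, above it the deprotonated form does. At pH = 13.5, the predominant species is PO₄³⁻.

PO₄³⁻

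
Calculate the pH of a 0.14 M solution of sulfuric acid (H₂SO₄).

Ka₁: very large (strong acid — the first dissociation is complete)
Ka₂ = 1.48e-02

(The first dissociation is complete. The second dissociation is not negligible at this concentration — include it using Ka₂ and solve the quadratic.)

First dissociation is complete: [H⁺]₀ = [HSO₄⁻]₀ = C = 0.14 M. Second dissociation HSO₄⁻ ⇌ H⁺ + SO₄²⁻: let x = [SO₄²⁻]. Ka₂ = (C + x)·x / (C − x) = 1.48e-02 → x² + (C + Ka₂)·x − Ka₂·C = 0 → x² + 0.15480·x − 2.072e-03 = 0. x = (−0.15480 + √(0.15480² + 4 × 2.072e-03)) / 2 = 1.2393e-02 M. [H⁺] = C + x = 0.14 + 1.2393e-02 = 1.5239e-01 M. pH = -log(1.5239e-01) = 0.82.

pH = 0.82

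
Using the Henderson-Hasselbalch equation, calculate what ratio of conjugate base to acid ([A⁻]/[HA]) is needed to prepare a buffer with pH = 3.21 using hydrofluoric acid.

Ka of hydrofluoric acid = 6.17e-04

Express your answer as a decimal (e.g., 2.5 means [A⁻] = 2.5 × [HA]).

pKa = -log(6.17e-04) = 3.2097. pH = pKa + log([A⁻]/[HA]), so log([A⁻]/[HA]) = pH − pKa = 3.21 − 3.2097 = 0.0003. [A⁻]/[HA] = 10^(0.0003) = 1.00

[A⁻]/[HA] = 1.00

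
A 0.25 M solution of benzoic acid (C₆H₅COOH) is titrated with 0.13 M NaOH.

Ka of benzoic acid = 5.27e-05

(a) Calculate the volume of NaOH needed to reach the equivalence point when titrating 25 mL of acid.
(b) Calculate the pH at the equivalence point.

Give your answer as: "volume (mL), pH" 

moles acid = 0.25 × 25/1000 = 0.00625 mol; V_base = moles/0.13 × 1000 = 48.1 mL. At equivalence only the conjugate base is present: [A⁻] = 0.00625/0.073 = 8.5526e-02 M. Kb = Kw/Ka = 1.90e-10; [OH⁻] = √(Kb × [A⁻]) = 4.0285e-06; pOH = 5.39; pH = 14 - pOH = 8.61.

V = 48.1 mL, pH = 8.61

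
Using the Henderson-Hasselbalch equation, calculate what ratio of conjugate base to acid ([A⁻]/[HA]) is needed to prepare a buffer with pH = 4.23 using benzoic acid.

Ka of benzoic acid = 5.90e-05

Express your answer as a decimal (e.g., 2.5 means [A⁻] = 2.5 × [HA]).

pKa = -log(5.90e-05) = 4.2291. pH = pKa + log([A⁻]/[HA]), so log([A⁻]/[HA]) = pH − pKa = 4.23 − 4.2291 = 0.0009. [A⁻]/[HA] = 10^(0.0009) = 1.00

[A⁻]/[HA] = 1.00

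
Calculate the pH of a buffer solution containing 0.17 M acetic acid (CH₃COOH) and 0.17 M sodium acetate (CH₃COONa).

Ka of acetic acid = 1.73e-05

pKa = -log(1.73e-05) = 4.76. pH = pKa + log([A⁻]/[HA]) = 4.76 + log(0.17/0.17)

pH = 4.76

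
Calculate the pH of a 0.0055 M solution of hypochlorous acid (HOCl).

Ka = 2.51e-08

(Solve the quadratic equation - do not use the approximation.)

x² + Ka×x - Ka×C = 0. Using quadratic formula: [H⁺] = 1.1737e-05

pH = 4.93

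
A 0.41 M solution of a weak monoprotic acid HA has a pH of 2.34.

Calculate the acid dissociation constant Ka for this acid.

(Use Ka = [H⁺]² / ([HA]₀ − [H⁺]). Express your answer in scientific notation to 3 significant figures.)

[H⁺] = 10^(−pH) = 10^(−2.34) = 4.571e-03 M. For HA ⇌ H⁺ + A⁻, Ka = [H⁺][A⁻]/[HA] = [H⁺]² / ([HA]₀ − [H⁺]) = (4.571e-03)² / (0.41 − 4.571e-03) = 5.15e-05.

K_a = 5.15e-05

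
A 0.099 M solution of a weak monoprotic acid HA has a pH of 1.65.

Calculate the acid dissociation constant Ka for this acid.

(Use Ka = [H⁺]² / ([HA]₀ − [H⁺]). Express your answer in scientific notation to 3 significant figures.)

[H⁺] = 10^(−pH) = 10^(−1.65) = 2.239e-02 M. For HA ⇌ H⁺ + A⁻, Ka = [H⁺][A⁻]/[HA] = [H⁺]² / ([HA]₀ − [H⁺]) = (2.239e-02)² / (0.099 − 2.239e-02) = 6.54e-03.

K_a = 6.54e-03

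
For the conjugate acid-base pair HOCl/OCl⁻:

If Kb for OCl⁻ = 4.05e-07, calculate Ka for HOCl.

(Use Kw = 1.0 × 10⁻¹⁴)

For a conjugate pair Ka × Kb = Kw, so Ka = Kw/Kb = 1.0 × 10⁻¹⁴ / 4.05e-07 = 2.47e-08.

K_a = 2.47e-08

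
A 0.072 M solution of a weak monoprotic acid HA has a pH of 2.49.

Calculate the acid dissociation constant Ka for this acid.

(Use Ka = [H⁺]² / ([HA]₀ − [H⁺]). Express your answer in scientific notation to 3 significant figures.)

[H⁺] = 10^(−pH) = 10^(−2.49) = 3.236e-03 M. For HA ⇌ H⁺ + A⁻, Ka = [H⁺][A⁻]/[HA] = [H⁺]² / ([HA]₀ − [H⁺]) = (3.236e-03)² / (0.072 − 3.236e-03) = 1.52e-04.

K_a = 1.52e-04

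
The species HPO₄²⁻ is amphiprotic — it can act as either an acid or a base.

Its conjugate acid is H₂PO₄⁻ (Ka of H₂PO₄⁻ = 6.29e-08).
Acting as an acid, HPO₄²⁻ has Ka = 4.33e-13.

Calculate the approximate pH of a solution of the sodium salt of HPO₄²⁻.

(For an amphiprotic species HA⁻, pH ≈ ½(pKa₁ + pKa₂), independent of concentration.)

pKa₁ = -log(6.29e-08) = 7.20; pKa₂ = -log(4.33e-13) = 12.36. For an amphiprotic species, pH ≈ ½(pKa₁ + pKa₂) = ½(7.20 + 12.36) = 9.78.

pH = 9.78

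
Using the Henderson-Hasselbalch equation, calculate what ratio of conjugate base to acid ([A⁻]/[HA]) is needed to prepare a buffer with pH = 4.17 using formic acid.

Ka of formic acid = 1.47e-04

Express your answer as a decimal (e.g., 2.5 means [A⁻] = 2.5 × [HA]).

pKa = -log(1.47e-04) = 3.8327. pH = pKa + log([A⁻]/[HA]), so log([A⁻]/[HA]) = pH − pKa = 4.17 − 3.8327 = 0.3373. [A⁻]/[HA] = 10^(0.3373) = 2.17

[A⁻]/[HA] = 2.17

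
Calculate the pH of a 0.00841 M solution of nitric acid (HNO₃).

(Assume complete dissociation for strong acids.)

[H⁺] = 0.00841 M for strong acid. pH = -log[H⁺] = -log(0.00841)

pH = 2.08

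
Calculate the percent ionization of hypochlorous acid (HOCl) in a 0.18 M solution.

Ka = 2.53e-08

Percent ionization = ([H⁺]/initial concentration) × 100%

Using Ka equilibrium: x² + Ka×x - Ka×C = 0. Solving: [H⁺] = 6.7471e-05. Percent = (6.7471e-05/0.18) × 100

Percent ionization = 0.0375%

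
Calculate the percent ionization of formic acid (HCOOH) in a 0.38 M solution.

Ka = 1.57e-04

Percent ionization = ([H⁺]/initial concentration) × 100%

Using Ka equilibrium: x² + Ka×x - Ka×C = 0. Solving: [H⁺] = 7.6459e-03. Percent = (7.6459e-03/0.38) × 100

Percent ionization = 2.01%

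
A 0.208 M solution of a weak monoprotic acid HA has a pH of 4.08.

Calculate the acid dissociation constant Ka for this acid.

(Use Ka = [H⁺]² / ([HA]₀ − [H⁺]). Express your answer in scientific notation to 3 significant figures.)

[H⁺] = 10^(−pH) = 10^(−4.08) = 8.318e-05 M. For HA ⇌ H⁺ + A⁻, Ka = [H⁺][A⁻]/[HA] = [H⁺]² / ([HA]₀ − [H⁺]) = (8.318e-05)² / (0.208 − 8.318e-05) = 3.33e-08.

K_a = 3.33e-08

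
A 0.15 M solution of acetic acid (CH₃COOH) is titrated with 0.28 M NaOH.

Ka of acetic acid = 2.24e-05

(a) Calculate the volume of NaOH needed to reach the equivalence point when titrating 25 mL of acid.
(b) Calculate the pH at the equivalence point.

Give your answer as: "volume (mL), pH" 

moles acid = 0.15 × 25/1000 = 0.00375 mol; V_base = moles/0.28 × 1000 = 13.4 mL. At equivalence only the conjugate base is present: [A⁻] = 0.00375/0.038 = 9.7674e-02 M. Kb = Kw/Ka = 4.46e-10; [OH⁻] = √(Kb × [A⁻]) = 6.6034e-06; pOH = 5.18; pH = 14 - pOH = 8.82.

V = 13.4 mL, pH = 8.82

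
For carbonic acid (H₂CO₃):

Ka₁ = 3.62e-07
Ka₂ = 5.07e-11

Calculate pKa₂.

pKa₂ = -log(Ka₂) = -log(5.07e-11) = 10.29.

pK_{a2} = 10.29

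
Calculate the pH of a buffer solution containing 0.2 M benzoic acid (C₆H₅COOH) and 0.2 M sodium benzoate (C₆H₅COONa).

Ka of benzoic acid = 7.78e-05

pKa = -log(7.78e-05) = 4.11. pH = pKa + log([A⁻]/[HA]) = 4.11 + log(0.2/0.2)

pH = 4.11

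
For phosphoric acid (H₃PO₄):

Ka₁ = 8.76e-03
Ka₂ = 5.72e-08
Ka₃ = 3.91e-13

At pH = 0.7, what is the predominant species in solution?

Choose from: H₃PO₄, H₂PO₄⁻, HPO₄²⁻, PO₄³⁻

pKa₁ = 2.06, pKa₂ = 7.24, pKa₃ = 12.41. For a polyprotic acid the predominant species crosses at each pKa: below pKa_n the protonated form dominates, above it the deprotonated form does. At pH = 0.7, the predominant species is H₃PO₄.

H₃PO₄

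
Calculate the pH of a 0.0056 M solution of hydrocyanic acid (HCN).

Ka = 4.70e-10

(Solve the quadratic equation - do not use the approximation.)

x² + Ka×x - Ka×C = 0. Using quadratic formula: [H⁺] = 1.6221e-06

pH = 5.79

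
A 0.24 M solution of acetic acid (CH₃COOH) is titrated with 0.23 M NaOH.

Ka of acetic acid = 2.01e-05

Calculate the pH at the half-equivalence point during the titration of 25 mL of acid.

At half-equivalence [HA] = [A⁻], so Henderson-Hasselbalch gives pH = pKa = -log(2.01e-05) = 4.70.

pH = pKa = 4.70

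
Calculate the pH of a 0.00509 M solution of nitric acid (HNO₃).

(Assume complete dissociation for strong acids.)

[H⁺] = 0.00509 M for strong acid. pH = -log[H⁺] = -log(0.00509)

pH = 2.29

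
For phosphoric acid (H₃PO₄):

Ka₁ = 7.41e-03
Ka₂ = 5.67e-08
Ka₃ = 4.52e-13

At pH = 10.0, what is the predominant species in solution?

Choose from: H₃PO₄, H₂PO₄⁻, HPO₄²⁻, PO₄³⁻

pKa₁ = 2.13, pKa₂ = 7.25, pKa₃ = 12.34. For a polyprotic acid the predominant species crosses at each pKa: below pKa_n the protonated form dominates, above it the deprotonated form does. At pH = 10.0, the predominant species is HPO₄²⁻.

HPO₄²⁻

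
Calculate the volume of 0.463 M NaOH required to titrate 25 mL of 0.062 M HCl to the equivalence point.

At equivalence: moles acid = moles base. moles HCl = 0.062 × 25/1000 = 0.00155 mol. V_base = moles / 0.463 × 1000 = 3.3 mL.

V_{base} = 3.3 mL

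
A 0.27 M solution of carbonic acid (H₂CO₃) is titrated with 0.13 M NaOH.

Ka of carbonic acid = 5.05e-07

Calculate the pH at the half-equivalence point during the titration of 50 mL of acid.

At half-equivalence [HA] = [A⁻], so Henderson-Hasselbalch gives pH = pKa = -log(5.05e-07) = 6.30.

pH = pKa = 6.30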